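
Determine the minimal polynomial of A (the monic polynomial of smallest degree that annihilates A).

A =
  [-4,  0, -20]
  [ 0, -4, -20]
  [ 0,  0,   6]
x^2 - 2*x - 24

The characteristic polynomial is χ_A(x) = (x - 6)*(x + 4)^2, so the eigenvalues are known. The minimal polynomial is
  m_A(x) = Π_λ (x − λ)^{k_λ}
where k_λ is the size of the *largest* Jordan block for λ (equivalently, the smallest k with (A − λI)^k v = 0 for every generalised eigenvector v of λ).

  λ = -4: largest Jordan block has size 1, contributing (x + 4)
  λ = 6: largest Jordan block has size 1, contributing (x − 6)

So m_A(x) = (x - 6)*(x + 4) = x^2 - 2*x - 24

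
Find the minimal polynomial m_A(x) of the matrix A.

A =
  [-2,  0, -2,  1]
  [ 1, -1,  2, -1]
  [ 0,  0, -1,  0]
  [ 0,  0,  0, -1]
x^2 + 3*x + 2

The characteristic polynomial is χ_A(x) = (x + 1)^3*(x + 2), so the eigenvalues are known. The minimal polynomial is
  m_A(x) = Π_λ (x − λ)^{k_λ}
where k_λ is the size of the *largest* Jordan block for λ (equivalently, the smallest k with (A − λI)^k v = 0 for every generalised eigenvector v of λ).

  λ = -2: largest Jordan block has size 1, contributing (x + 2)
  λ = -1: largest Jordan block has size 1, contributing (x + 1)

So m_A(x) = (x + 1)*(x + 2) = x^2 + 3*x + 2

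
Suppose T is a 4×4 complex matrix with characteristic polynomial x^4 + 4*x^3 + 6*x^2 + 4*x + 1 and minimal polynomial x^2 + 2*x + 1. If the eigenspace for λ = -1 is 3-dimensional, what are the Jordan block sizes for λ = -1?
Block sizes for λ = -1: [2, 1, 1]

Step 1 — from the characteristic polynomial, algebraic multiplicity of λ = -1 is 4. From dim ker(T − (-1)·I) = 3, there are exactly 3 Jordan blocks for λ = -1.
Step 2 — from the minimal polynomial, the factor (x + 1)^2 tells us the largest block for λ = -1 has size 2.
Step 3 — with total size 4, 3 blocks, and largest block 2, the block sizes (in nonincreasing order) are [2, 1, 1].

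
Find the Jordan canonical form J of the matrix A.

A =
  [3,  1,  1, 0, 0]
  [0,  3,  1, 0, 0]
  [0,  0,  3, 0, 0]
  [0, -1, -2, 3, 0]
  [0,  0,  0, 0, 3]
J_3(3) ⊕ J_1(3) ⊕ J_1(3)

The characteristic polynomial is
  det(x·I − A) = x^5 - 15*x^4 + 90*x^3 - 270*x^2 + 405*x - 243 = (x - 3)^5

Eigenvalues and multiplicities (the geometric multiplicity of λ is n − rank(A − λI), which equals the number of Jordan blocks for λ):
  λ = 3: algebraic multiplicity = 5, geometric multiplicity = 3

Determining the block sizes for each eigenvalue:
  λ = 3: with am = 5 and gm = 3, the partition is not yet determined (e.g. several partitions of 5 into 3 parts exist). Let N = A − (3)·I. Computing rank(N^1) = 2, rank(N^2) = 1, rank(N^3) = 0; the number of blocks of size ≥ j is rank(N^{j−1}) − rank(N^j), giving [3, 1, 1]. So we have 1 block(s) of size 3, 2 block(s) of size 1 → block sizes [3, 1, 1]

Assembling the blocks gives a Jordan form
J =
  [3, 1, 0, 0, 0]
  [0, 3, 1, 0, 0]
  [0, 0, 3, 0, 0]
  [0, 0, 0, 3, 0]
  [0, 0, 0, 0, 3]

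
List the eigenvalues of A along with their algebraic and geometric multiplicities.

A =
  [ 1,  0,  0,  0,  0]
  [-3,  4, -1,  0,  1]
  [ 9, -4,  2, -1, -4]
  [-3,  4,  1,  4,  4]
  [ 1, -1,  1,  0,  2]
λ = 1: alg = 1, geom = 1; λ = 3: alg = 4, geom = 2

Step 1 — factor the characteristic polynomial to read off the algebraic multiplicities:
  χ_A(x) = (x - 3)^4*(x - 1)

Step 2 — compute geometric multiplicities via the rank-nullity identity g(λ) = n − rank(A − λI):
  rank(A − (1)·I) = 4, so dim ker(A − (1)·I) = n − 4 = 1
  rank(A − (3)·I) = 3, so dim ker(A − (3)·I) = n − 3 = 2

Summary:
  λ = 1: algebraic multiplicity = 1, geometric multiplicity = 1
  λ = 3: algebraic multiplicity = 4, geometric multiplicity = 2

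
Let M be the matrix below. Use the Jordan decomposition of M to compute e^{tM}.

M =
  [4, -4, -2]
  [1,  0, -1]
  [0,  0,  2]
e^{tM} =
  [2*t*exp(2*t) + exp(2*t), -4*t*exp(2*t), -2*t*exp(2*t)]
  [t*exp(2*t), -2*t*exp(2*t) + exp(2*t), -t*exp(2*t)]
  [0, 0, exp(2*t)]

Strategy: write M = P · J · P⁻¹ where J is a Jordan canonical form, so e^{tM} = P · e^{tJ} · P⁻¹, and e^{tJ} can be computed block-by-block.

M has Jordan form
J =
  [2, 1, 0]
  [0, 2, 0]
  [0, 0, 2]
(up to reordering of blocks).

Per-block formulas:
  For a 2×2 Jordan block J_2(2): exp(t · J_2(2)) = e^(2t)·(I + t·N), where N is the 2×2 nilpotent shift.
  For a 1×1 block at λ = 2: exp(t · [2]) = [e^(2t)].

After assembling e^{tJ} and conjugating by P, we get:

e^{tM} =
  [2*t*exp(2*t) + exp(2*t), -4*t*exp(2*t), -2*t*exp(2*t)]
  [t*exp(2*t), -2*t*exp(2*t) + exp(2*t), -t*exp(2*t)]
  [0, 0, exp(2*t)]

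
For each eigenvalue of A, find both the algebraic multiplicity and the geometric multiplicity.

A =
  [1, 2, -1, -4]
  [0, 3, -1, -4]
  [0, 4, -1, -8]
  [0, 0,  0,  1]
λ = 1: alg = 4, geom = 3

Step 1 — factor the characteristic polynomial to read off the algebraic multiplicities:
  χ_A(x) = (x - 1)^4

Step 2 — compute geometric multiplicities via the rank-nullity identity g(λ) = n − rank(A − λI):
  rank(A − (1)·I) = 1, so dim ker(A − (1)·I) = n − 1 = 3

Summary:
  λ = 1: algebraic multiplicity = 4, geometric multiplicity = 3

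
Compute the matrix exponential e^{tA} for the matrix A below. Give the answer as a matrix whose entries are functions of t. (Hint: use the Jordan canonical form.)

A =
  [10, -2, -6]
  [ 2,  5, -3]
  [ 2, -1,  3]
e^{tA} =
  [4*t*exp(6*t) + exp(6*t), -2*t*exp(6*t), -6*t*exp(6*t)]
  [2*t*exp(6*t), -t*exp(6*t) + exp(6*t), -3*t*exp(6*t)]
  [2*t*exp(6*t), -t*exp(6*t), -3*t*exp(6*t) + exp(6*t)]

Strategy: write A = P · J · P⁻¹ where J is a Jordan canonical form, so e^{tA} = P · e^{tJ} · P⁻¹, and e^{tJ} can be computed block-by-block.

A has Jordan form
J =
  [6, 1, 0]
  [0, 6, 0]
  [0, 0, 6]
(up to reordering of blocks).

Per-block formulas:
  For a 2×2 Jordan block J_2(6): exp(t · J_2(6)) = e^(6t)·(I + t·N), where N is the 2×2 nilpotent shift.
  For a 1×1 block at λ = 6: exp(t · [6]) = [e^(6t)].

After assembling e^{tJ} and conjugating by P, we get:

e^{tA} =
  [4*t*exp(6*t) + exp(6*t), -2*t*exp(6*t), -6*t*exp(6*t)]
  [2*t*exp(6*t), -t*exp(6*t) + exp(6*t), -3*t*exp(6*t)]
  [2*t*exp(6*t), -t*exp(6*t), -3*t*exp(6*t) + exp(6*t)]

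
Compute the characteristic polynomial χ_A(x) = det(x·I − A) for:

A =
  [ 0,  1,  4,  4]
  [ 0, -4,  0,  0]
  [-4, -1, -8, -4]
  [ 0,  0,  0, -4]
x^4 + 16*x^3 + 96*x^2 + 256*x + 256

Expanding det(x·I − A) (e.g. by cofactor expansion or by noting that A is similar to its Jordan form J, which has the same characteristic polynomial as A) gives
  χ_A(x) = x^4 + 16*x^3 + 96*x^2 + 256*x + 256
which factors as (x + 4)^4. The eigenvalues (with algebraic multiplicities) are λ = -4 with multiplicity 4.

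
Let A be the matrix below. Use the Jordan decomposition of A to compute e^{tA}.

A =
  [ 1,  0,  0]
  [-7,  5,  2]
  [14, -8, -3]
e^{tA} =
  [exp(t), 0, 0]
  [-7*t*exp(t), 4*t*exp(t) + exp(t), 2*t*exp(t)]
  [14*t*exp(t), -8*t*exp(t), -4*t*exp(t) + exp(t)]

Strategy: write A = P · J · P⁻¹ where J is a Jordan canonical form, so e^{tA} = P · e^{tJ} · P⁻¹, and e^{tJ} can be computed block-by-block.

A has Jordan form
J =
  [1, 1, 0]
  [0, 1, 0]
  [0, 0, 1]
(up to reordering of blocks).

Per-block formulas:
  For a 2×2 Jordan block J_2(1): exp(t · J_2(1)) = e^(1t)·(I + t·N), where N is the 2×2 nilpotent shift.
  For a 1×1 block at λ = 1: exp(t · [1]) = [e^(1t)].

After assembling e^{tJ} and conjugating by P, we get:

e^{tA} =
  [exp(t), 0, 0]
  [-7*t*exp(t), 4*t*exp(t) + exp(t), 2*t*exp(t)]
  [14*t*exp(t), -8*t*exp(t), -4*t*exp(t) + exp(t)]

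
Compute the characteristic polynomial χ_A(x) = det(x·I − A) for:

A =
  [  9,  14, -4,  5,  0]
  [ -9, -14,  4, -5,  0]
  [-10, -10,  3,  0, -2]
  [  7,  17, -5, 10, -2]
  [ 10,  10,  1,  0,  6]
x^5 - 14*x^4 + 65*x^3 - 100*x^2

Expanding det(x·I − A) (e.g. by cofactor expansion or by noting that A is similar to its Jordan form J, which has the same characteristic polynomial as A) gives
  χ_A(x) = x^5 - 14*x^4 + 65*x^3 - 100*x^2
which factors as x^2*(x - 5)^2*(x - 4). The eigenvalues (with algebraic multiplicities) are λ = 0 with multiplicity 2, λ = 4 with multiplicity 1, λ = 5 with multiplicity 2.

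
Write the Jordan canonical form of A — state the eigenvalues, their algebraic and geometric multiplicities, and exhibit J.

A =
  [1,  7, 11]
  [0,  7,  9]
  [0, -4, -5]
J_3(1)

The characteristic polynomial is
  det(x·I − A) = x^3 - 3*x^2 + 3*x - 1 = (x - 1)^3

Eigenvalues and multiplicities (the geometric multiplicity of λ is n − rank(A − λI), which equals the number of Jordan blocks for λ):
  λ = 1: algebraic multiplicity = 3, geometric multiplicity = 1

Determining the block sizes for each eigenvalue:
  λ = 1: one block (gm = 1), so the single block has size am = 3 → block sizes [3]

Assembling the blocks gives a Jordan form
J =
  [1, 1, 0]
  [0, 1, 1]
  [0, 0, 1]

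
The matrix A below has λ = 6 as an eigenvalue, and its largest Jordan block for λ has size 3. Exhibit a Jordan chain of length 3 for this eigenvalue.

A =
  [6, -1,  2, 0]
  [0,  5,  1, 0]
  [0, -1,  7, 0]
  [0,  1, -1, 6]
A Jordan chain for λ = 6 of length 3:
v_1 = (-1, 0, 0, 0)ᵀ
v_2 = (-1, -1, -1, 1)ᵀ
v_3 = (0, 1, 0, 0)ᵀ

Let N = A − (6)·I. We want v_3 with N^3 v_3 = 0 but N^2 v_3 ≠ 0; then v_{j-1} := N · v_j for j = 3, …, 2.

Pick v_3 = (0, 1, 0, 0)ᵀ.
Then v_2 = N · v_3 = (-1, -1, -1, 1)ᵀ.
Then v_1 = N · v_2 = (-1, 0, 0, 0)ᵀ.

Sanity check: (A − (6)·I) v_1 = (0, 0, 0, 0)ᵀ = 0. ✓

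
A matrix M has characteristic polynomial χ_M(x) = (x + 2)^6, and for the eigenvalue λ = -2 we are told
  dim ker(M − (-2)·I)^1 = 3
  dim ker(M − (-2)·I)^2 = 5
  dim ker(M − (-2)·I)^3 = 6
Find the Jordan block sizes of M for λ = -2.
Block sizes for λ = -2: [3, 2, 1]

From the dimensions of kernels of powers, the number of Jordan blocks of size at least j is d_j − d_{j−1} where d_j = dim ker(N^j) (with d_0 = 0). Computing the differences gives [3, 2, 1].
The number of blocks of size exactly k is (#blocks of size ≥ k) − (#blocks of size ≥ k + 1), so the partition is: 1 block(s) of size 1, 1 block(s) of size 2, 1 block(s) of size 3.
In nonincreasing order the block sizes are [3, 2, 1].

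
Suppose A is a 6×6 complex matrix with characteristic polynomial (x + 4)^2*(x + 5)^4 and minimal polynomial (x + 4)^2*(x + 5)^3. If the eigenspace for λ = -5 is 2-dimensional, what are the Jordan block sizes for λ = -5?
Block sizes for λ = -5: [3, 1]

Step 1 — from the characteristic polynomial, algebraic multiplicity of λ = -5 is 4. From dim ker(A − (-5)·I) = 2, there are exactly 2 Jordan blocks for λ = -5.
Step 2 — from the minimal polynomial, the factor (x + 5)^3 tells us the largest block for λ = -5 has size 3.
Step 3 — with total size 4, 2 blocks, and largest block 3, the block sizes (in nonincreasing order) are [3, 1].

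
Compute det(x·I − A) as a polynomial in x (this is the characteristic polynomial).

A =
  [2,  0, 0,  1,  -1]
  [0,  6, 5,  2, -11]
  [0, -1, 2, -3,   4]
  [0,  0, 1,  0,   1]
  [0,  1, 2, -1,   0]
x^5 - 10*x^4 + 40*x^3 - 80*x^2 + 80*x - 32

Expanding det(x·I − A) (e.g. by cofactor expansion or by noting that A is similar to its Jordan form J, which has the same characteristic polynomial as A) gives
  χ_A(x) = x^5 - 10*x^4 + 40*x^3 - 80*x^2 + 80*x - 32
which factors as (x - 2)^5. The eigenvalues (with algebraic multiplicities) are λ = 2 with multiplicity 5.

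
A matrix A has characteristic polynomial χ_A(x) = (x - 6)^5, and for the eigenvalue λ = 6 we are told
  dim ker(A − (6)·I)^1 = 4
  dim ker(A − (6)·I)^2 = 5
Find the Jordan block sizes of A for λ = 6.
Block sizes for λ = 6: [2, 1, 1, 1]

From the dimensions of kernels of powers, the number of Jordan blocks of size at least j is d_j − d_{j−1} where d_j = dim ker(N^j) (with d_0 = 0). Computing the differences gives [4, 1].
The number of blocks of size exactly k is (#blocks of size ≥ k) − (#blocks of size ≥ k + 1), so the partition is: 3 block(s) of size 1, 1 block(s) of size 2.
In nonincreasing order the block sizes are [2, 1, 1, 1].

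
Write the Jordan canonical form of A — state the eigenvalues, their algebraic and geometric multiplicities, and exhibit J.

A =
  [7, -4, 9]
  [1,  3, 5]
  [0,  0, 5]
J_3(5)

The characteristic polynomial is
  det(x·I − A) = x^3 - 15*x^2 + 75*x - 125 = (x - 5)^3

Eigenvalues and multiplicities (the geometric multiplicity of λ is n − rank(A − λI), which equals the number of Jordan blocks for λ):
  λ = 5: algebraic multiplicity = 3, geometric multiplicity = 1

Determining the block sizes for each eigenvalue:
  λ = 5: one block (gm = 1), so the single block has size am = 3 → block sizes [3]

Assembling the blocks gives a Jordan form
J =
  [5, 1, 0]
  [0, 5, 1]
  [0, 0, 5]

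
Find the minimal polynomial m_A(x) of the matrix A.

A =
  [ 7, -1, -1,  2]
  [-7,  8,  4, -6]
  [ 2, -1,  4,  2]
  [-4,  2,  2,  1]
x^3 - 15*x^2 + 75*x - 125

The characteristic polynomial is χ_A(x) = (x - 5)^4, so the eigenvalues are known. The minimal polynomial is
  m_A(x) = Π_λ (x − λ)^{k_λ}
where k_λ is the size of the *largest* Jordan block for λ (equivalently, the smallest k with (A − λI)^k v = 0 for every generalised eigenvector v of λ).

  λ = 5: largest Jordan block has size 3, contributing (x − 5)^3

So m_A(x) = (x - 5)^3 = x^3 - 15*x^2 + 75*x - 125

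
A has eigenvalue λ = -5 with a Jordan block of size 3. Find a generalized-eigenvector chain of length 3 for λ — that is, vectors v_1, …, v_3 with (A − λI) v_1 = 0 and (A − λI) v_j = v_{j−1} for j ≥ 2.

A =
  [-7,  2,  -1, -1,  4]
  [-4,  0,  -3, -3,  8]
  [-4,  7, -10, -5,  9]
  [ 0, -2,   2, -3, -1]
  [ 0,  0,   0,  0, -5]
A Jordan chain for λ = -5 of length 3:
v_1 = (1, 2, 2, 0, 0)ᵀ
v_2 = (2, 5, 7, -2, 0)ᵀ
v_3 = (0, 1, 0, 0, 0)ᵀ

Let N = A − (-5)·I. We want v_3 with N^3 v_3 = 0 but N^2 v_3 ≠ 0; then v_{j-1} := N · v_j for j = 3, …, 2.

Pick v_3 = (0, 1, 0, 0, 0)ᵀ.
Then v_2 = N · v_3 = (2, 5, 7, -2, 0)ᵀ.
Then v_1 = N · v_2 = (1, 2, 2, 0, 0)ᵀ.

Sanity check: (A − (-5)·I) v_1 = (0, 0, 0, 0, 0)ᵀ = 0. ✓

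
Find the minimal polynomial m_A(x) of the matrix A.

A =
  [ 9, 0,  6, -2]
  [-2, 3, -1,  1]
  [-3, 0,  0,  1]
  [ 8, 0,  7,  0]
x^3 - 9*x^2 + 27*x - 27

The characteristic polynomial is χ_A(x) = (x - 3)^4, so the eigenvalues are known. The minimal polynomial is
  m_A(x) = Π_λ (x − λ)^{k_λ}
where k_λ is the size of the *largest* Jordan block for λ (equivalently, the smallest k with (A − λI)^k v = 0 for every generalised eigenvector v of λ).

  λ = 3: largest Jordan block has size 3, contributing (x − 3)^3

So m_A(x) = (x - 3)^3 = x^3 - 9*x^2 + 27*x - 27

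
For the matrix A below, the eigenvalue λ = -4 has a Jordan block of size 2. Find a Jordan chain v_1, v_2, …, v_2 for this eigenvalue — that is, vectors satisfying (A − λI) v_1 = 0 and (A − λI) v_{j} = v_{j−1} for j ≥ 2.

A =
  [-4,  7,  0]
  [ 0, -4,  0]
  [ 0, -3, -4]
A Jordan chain for λ = -4 of length 2:
v_1 = (7, 0, -3)ᵀ
v_2 = (0, 1, 0)ᵀ

Let N = A − (-4)·I. We want v_2 with N^2 v_2 = 0 but N^1 v_2 ≠ 0; then v_{j-1} := N · v_j for j = 2, …, 2.

Pick v_2 = (0, 1, 0)ᵀ.
Then v_1 = N · v_2 = (7, 0, -3)ᵀ.

Sanity check: (A − (-4)·I) v_1 = (0, 0, 0)ᵀ = 0. ✓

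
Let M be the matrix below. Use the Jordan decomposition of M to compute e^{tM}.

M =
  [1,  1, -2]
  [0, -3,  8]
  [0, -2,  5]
e^{tM} =
  [exp(t), t*exp(t), -2*t*exp(t)]
  [0, -4*t*exp(t) + exp(t), 8*t*exp(t)]
  [0, -2*t*exp(t), 4*t*exp(t) + exp(t)]

Strategy: write M = P · J · P⁻¹ where J is a Jordan canonical form, so e^{tM} = P · e^{tJ} · P⁻¹, and e^{tJ} can be computed block-by-block.

M has Jordan form
J =
  [1, 1, 0]
  [0, 1, 0]
  [0, 0, 1]
(up to reordering of blocks).

Per-block formulas:
  For a 2×2 Jordan block J_2(1): exp(t · J_2(1)) = e^(1t)·(I + t·N), where N is the 2×2 nilpotent shift.
  For a 1×1 block at λ = 1: exp(t · [1]) = [e^(1t)].

After assembling e^{tJ} and conjugating by P, we get:

e^{tM} =
  [exp(t), t*exp(t), -2*t*exp(t)]
  [0, -4*t*exp(t) + exp(t), 8*t*exp(t)]
  [0, -2*t*exp(t), 4*t*exp(t) + exp(t)]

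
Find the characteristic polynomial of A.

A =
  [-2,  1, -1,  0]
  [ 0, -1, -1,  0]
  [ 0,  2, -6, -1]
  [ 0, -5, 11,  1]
x^4 + 8*x^3 + 24*x^2 + 32*x + 16

Expanding det(x·I − A) (e.g. by cofactor expansion or by noting that A is similar to its Jordan form J, which has the same characteristic polynomial as A) gives
  χ_A(x) = x^4 + 8*x^3 + 24*x^2 + 32*x + 16
which factors as (x + 2)^4. The eigenvalues (with algebraic multiplicities) are λ = -2 with multiplicity 4.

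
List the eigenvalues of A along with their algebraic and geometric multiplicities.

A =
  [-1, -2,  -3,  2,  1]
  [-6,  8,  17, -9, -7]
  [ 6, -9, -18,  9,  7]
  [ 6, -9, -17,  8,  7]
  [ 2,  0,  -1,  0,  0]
λ = -1: alg = 4, geom = 2; λ = 1: alg = 1, geom = 1

Step 1 — factor the characteristic polynomial to read off the algebraic multiplicities:
  χ_A(x) = (x - 1)*(x + 1)^4

Step 2 — compute geometric multiplicities via the rank-nullity identity g(λ) = n − rank(A − λI):
  rank(A − (-1)·I) = 3, so dim ker(A − (-1)·I) = n − 3 = 2
  rank(A − (1)·I) = 4, so dim ker(A − (1)·I) = n − 4 = 1

Summary:
  λ = -1: algebraic multiplicity = 4, geometric multiplicity = 2
  λ = 1: algebraic multiplicity = 1, geometric multiplicity = 1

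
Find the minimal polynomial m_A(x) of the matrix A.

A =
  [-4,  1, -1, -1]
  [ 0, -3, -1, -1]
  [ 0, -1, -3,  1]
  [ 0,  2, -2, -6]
x^2 + 8*x + 16

The characteristic polynomial is χ_A(x) = (x + 4)^4, so the eigenvalues are known. The minimal polynomial is
  m_A(x) = Π_λ (x − λ)^{k_λ}
where k_λ is the size of the *largest* Jordan block for λ (equivalently, the smallest k with (A − λI)^k v = 0 for every generalised eigenvector v of λ).

  λ = -4: largest Jordan block has size 2, contributing (x + 4)^2

So m_A(x) = (x + 4)^2 = x^2 + 8*x + 16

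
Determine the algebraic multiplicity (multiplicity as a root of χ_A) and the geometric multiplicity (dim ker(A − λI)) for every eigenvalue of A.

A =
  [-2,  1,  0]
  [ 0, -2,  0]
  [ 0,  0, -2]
λ = -2: alg = 3, geom = 2

Step 1 — factor the characteristic polynomial to read off the algebraic multiplicities:
  χ_A(x) = (x + 2)^3

Step 2 — compute geometric multiplicities via the rank-nullity identity g(λ) = n − rank(A − λI):
  rank(A − (-2)·I) = 1, so dim ker(A − (-2)·I) = n − 1 = 2

Summary:
  λ = -2: algebraic multiplicity = 3, geometric multiplicity = 2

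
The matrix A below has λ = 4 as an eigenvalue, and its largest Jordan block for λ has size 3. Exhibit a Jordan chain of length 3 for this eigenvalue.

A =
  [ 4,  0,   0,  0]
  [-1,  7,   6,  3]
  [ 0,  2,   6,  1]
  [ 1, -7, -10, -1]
A Jordan chain for λ = 4 of length 3:
v_1 = (0, 0, -1, 2)ᵀ
v_2 = (0, -1, 0, 1)ᵀ
v_3 = (1, 0, 0, 0)ᵀ

Let N = A − (4)·I. We want v_3 with N^3 v_3 = 0 but N^2 v_3 ≠ 0; then v_{j-1} := N · v_j for j = 3, …, 2.

Pick v_3 = (1, 0, 0, 0)ᵀ.
Then v_2 = N · v_3 = (0, -1, 0, 1)ᵀ.
Then v_1 = N · v_2 = (0, 0, -1, 2)ᵀ.

Sanity check: (A − (4)·I) v_1 = (0, 0, 0, 0)ᵀ = 0. ✓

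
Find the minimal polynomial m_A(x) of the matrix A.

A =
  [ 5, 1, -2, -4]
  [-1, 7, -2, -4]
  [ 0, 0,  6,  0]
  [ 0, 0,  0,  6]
x^2 - 12*x + 36

The characteristic polynomial is χ_A(x) = (x - 6)^4, so the eigenvalues are known. The minimal polynomial is
  m_A(x) = Π_λ (x − λ)^{k_λ}
where k_λ is the size of the *largest* Jordan block for λ (equivalently, the smallest k with (A − λI)^k v = 0 for every generalised eigenvector v of λ).

  λ = 6: largest Jordan block has size 2, contributing (x − 6)^2

So m_A(x) = (x - 6)^2 = x^2 - 12*x + 36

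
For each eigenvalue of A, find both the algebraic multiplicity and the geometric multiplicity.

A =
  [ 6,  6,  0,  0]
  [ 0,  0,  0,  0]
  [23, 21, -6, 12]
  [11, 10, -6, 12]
λ = 0: alg = 2, geom = 1; λ = 6: alg = 2, geom = 1

Step 1 — factor the characteristic polynomial to read off the algebraic multiplicities:
  χ_A(x) = x^2*(x - 6)^2

Step 2 — compute geometric multiplicities via the rank-nullity identity g(λ) = n − rank(A − λI):
  rank(A − (0)·I) = 3, so dim ker(A − (0)·I) = n − 3 = 1
  rank(A − (6)·I) = 3, so dim ker(A − (6)·I) = n − 3 = 1

Summary:
  λ = 0: algebraic multiplicity = 2, geometric multiplicity = 1
  λ = 6: algebraic multiplicity = 2, geometric multiplicity = 1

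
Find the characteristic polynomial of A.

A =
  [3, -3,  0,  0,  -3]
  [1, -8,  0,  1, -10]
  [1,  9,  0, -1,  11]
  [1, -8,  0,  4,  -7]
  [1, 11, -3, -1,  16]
x^5 - 15*x^4 + 90*x^3 - 270*x^2 + 405*x - 243

Expanding det(x·I − A) (e.g. by cofactor expansion or by noting that A is similar to its Jordan form J, which has the same characteristic polynomial as A) gives
  χ_A(x) = x^5 - 15*x^4 + 90*x^3 - 270*x^2 + 405*x - 243
which factors as (x - 3)^5. The eigenvalues (with algebraic multiplicities) are λ = 3 with multiplicity 5.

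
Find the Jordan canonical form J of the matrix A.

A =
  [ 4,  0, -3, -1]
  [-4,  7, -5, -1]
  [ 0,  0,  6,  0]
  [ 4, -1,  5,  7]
J_3(6) ⊕ J_1(6)

The characteristic polynomial is
  det(x·I − A) = x^4 - 24*x^3 + 216*x^2 - 864*x + 1296 = (x - 6)^4

Eigenvalues and multiplicities (the geometric multiplicity of λ is n − rank(A − λI), which equals the number of Jordan blocks for λ):
  λ = 6: algebraic multiplicity = 4, geometric multiplicity = 2

Determining the block sizes for each eigenvalue:
  λ = 6: with am = 4 and gm = 2, the partition is not yet determined (e.g. several partitions of 4 into 2 parts exist). Let N = A − (6)·I. Computing rank(N^1) = 2, rank(N^2) = 1, rank(N^3) = 0; the number of blocks of size ≥ j is rank(N^{j−1}) − rank(N^j), giving [2, 1, 1]. So we have 1 block(s) of size 3, 1 block(s) of size 1 → block sizes [3, 1]

Assembling the blocks gives a Jordan form
J =
  [6, 1, 0, 0]
  [0, 6, 1, 0]
  [0, 0, 6, 0]
  [0, 0, 0, 6]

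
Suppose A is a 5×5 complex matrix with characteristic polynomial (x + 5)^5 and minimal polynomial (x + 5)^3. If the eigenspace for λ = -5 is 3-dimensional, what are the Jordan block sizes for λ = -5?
Block sizes for λ = -5: [3, 1, 1]

Step 1 — from the characteristic polynomial, algebraic multiplicity of λ = -5 is 5. From dim ker(A − (-5)·I) = 3, there are exactly 3 Jordan blocks for λ = -5.
Step 2 — from the minimal polynomial, the factor (x + 5)^3 tells us the largest block for λ = -5 has size 3.
Step 3 — with total size 5, 3 blocks, and largest block 3, the block sizes (in nonincreasing order) are [3, 1, 1].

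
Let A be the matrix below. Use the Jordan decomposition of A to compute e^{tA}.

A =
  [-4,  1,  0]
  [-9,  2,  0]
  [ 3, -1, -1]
e^{tA} =
  [-3*t*exp(-t) + exp(-t), t*exp(-t), 0]
  [-9*t*exp(-t), 3*t*exp(-t) + exp(-t), 0]
  [3*t*exp(-t), -t*exp(-t), exp(-t)]

Strategy: write A = P · J · P⁻¹ where J is a Jordan canonical form, so e^{tA} = P · e^{tJ} · P⁻¹, and e^{tJ} can be computed block-by-block.

A has Jordan form
J =
  [-1,  1,  0]
  [ 0, -1,  0]
  [ 0,  0, -1]
(up to reordering of blocks).

Per-block formulas:
  For a 1×1 block at λ = -1: exp(t · [-1]) = [e^(-1t)].
  For a 2×2 Jordan block J_2(-1): exp(t · J_2(-1)) = e^(-1t)·(I + t·N), where N is the 2×2 nilpotent shift.

After assembling e^{tJ} and conjugating by P, we get:

e^{tA} =
  [-3*t*exp(-t) + exp(-t), t*exp(-t), 0]
  [-9*t*exp(-t), 3*t*exp(-t) + exp(-t), 0]
  [3*t*exp(-t), -t*exp(-t), exp(-t)]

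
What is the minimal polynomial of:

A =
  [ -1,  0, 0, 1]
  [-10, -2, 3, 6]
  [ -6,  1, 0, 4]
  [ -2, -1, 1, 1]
x^4 + 2*x^3 - 2*x - 1

The characteristic polynomial is χ_A(x) = (x - 1)*(x + 1)^3, so the eigenvalues are known. The minimal polynomial is
  m_A(x) = Π_λ (x − λ)^{k_λ}
where k_λ is the size of the *largest* Jordan block for λ (equivalently, the smallest k with (A − λI)^k v = 0 for every generalised eigenvector v of λ).

  λ = -1: largest Jordan block has size 3, contributing (x + 1)^3
  λ = 1: largest Jordan block has size 1, contributing (x − 1)

So m_A(x) = (x - 1)*(x + 1)^3 = x^4 + 2*x^3 - 2*x - 1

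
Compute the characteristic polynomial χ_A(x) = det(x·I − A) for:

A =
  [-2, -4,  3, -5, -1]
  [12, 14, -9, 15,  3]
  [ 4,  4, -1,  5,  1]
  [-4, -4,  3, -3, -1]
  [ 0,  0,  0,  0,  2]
x^5 - 10*x^4 + 40*x^3 - 80*x^2 + 80*x - 32

Expanding det(x·I − A) (e.g. by cofactor expansion or by noting that A is similar to its Jordan form J, which has the same characteristic polynomial as A) gives
  χ_A(x) = x^5 - 10*x^4 + 40*x^3 - 80*x^2 + 80*x - 32
which factors as (x - 2)^5. The eigenvalues (with algebraic multiplicities) are λ = 2 with multiplicity 5.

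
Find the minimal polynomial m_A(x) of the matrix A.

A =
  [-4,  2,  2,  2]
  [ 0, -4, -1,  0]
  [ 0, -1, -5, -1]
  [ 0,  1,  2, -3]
x^3 + 12*x^2 + 48*x + 64

The characteristic polynomial is χ_A(x) = (x + 4)^4, so the eigenvalues are known. The minimal polynomial is
  m_A(x) = Π_λ (x − λ)^{k_λ}
where k_λ is the size of the *largest* Jordan block for λ (equivalently, the smallest k with (A − λI)^k v = 0 for every generalised eigenvector v of λ).

  λ = -4: largest Jordan block has size 3, contributing (x + 4)^3

So m_A(x) = (x + 4)^3 = x^3 + 12*x^2 + 48*x + 64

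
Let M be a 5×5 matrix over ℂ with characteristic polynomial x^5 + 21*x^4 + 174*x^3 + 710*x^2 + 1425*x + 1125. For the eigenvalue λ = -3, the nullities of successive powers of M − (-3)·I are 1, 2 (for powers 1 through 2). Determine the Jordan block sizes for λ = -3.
Block sizes for λ = -3: [2]

From the dimensions of kernels of powers, the number of Jordan blocks of size at least j is d_j − d_{j−1} where d_j = dim ker(N^j) (with d_0 = 0). Computing the differences gives [1, 1].
The number of blocks of size exactly k is (#blocks of size ≥ k) − (#blocks of size ≥ k + 1), so the partition is: 1 block(s) of size 2.
In nonincreasing order the block sizes are [2].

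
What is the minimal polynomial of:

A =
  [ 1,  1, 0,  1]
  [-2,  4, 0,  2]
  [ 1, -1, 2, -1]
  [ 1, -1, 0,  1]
x^2 - 4*x + 4

The characteristic polynomial is χ_A(x) = (x - 2)^4, so the eigenvalues are known. The minimal polynomial is
  m_A(x) = Π_λ (x − λ)^{k_λ}
where k_λ is the size of the *largest* Jordan block for λ (equivalently, the smallest k with (A − λI)^k v = 0 for every generalised eigenvector v of λ).

  λ = 2: largest Jordan block has size 2, contributing (x − 2)^2

So m_A(x) = (x - 2)^2 = x^2 - 4*x + 4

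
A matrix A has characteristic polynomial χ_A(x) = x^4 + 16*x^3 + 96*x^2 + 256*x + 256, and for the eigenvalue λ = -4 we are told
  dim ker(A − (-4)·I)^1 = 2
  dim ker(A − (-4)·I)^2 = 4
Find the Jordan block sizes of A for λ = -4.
Block sizes for λ = -4: [2, 2]

From the dimensions of kernels of powers, the number of Jordan blocks of size at least j is d_j − d_{j−1} where d_j = dim ker(N^j) (with d_0 = 0). Computing the differences gives [2, 2].
The number of blocks of size exactly k is (#blocks of size ≥ k) − (#blocks of size ≥ k + 1), so the partition is: 2 block(s) of size 2.
In nonincreasing order the block sizes are [2, 2].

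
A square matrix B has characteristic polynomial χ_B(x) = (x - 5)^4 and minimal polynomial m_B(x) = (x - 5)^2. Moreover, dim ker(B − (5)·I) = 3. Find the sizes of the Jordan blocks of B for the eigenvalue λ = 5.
Block sizes for λ = 5: [2, 1, 1]

Step 1 — from the characteristic polynomial, algebraic multiplicity of λ = 5 is 4. From dim ker(B − (5)·I) = 3, there are exactly 3 Jordan blocks for λ = 5.
Step 2 — from the minimal polynomial, the factor (x − 5)^2 tells us the largest block for λ = 5 has size 2.
Step 3 — with total size 4, 3 blocks, and largest block 2, the block sizes (in nonincreasing order) are [2, 1, 1].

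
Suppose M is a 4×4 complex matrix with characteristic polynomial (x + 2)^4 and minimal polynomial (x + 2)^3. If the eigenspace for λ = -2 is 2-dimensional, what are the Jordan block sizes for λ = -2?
Block sizes for λ = -2: [3, 1]

Step 1 — from the characteristic polynomial, algebraic multiplicity of λ = -2 is 4. From dim ker(M − (-2)·I) = 2, there are exactly 2 Jordan blocks for λ = -2.
Step 2 — from the minimal polynomial, the factor (x + 2)^3 tells us the largest block for λ = -2 has size 3.
Step 3 — with total size 4, 2 blocks, and largest block 3, the block sizes (in nonincreasing order) are [3, 1].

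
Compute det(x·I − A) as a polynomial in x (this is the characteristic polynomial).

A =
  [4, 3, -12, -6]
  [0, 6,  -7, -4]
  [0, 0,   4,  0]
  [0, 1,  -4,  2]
x^4 - 16*x^3 + 96*x^2 - 256*x + 256

Expanding det(x·I − A) (e.g. by cofactor expansion or by noting that A is similar to its Jordan form J, which has the same characteristic polynomial as A) gives
  χ_A(x) = x^4 - 16*x^3 + 96*x^2 - 256*x + 256
which factors as (x - 4)^4. The eigenvalues (with algebraic multiplicities) are λ = 4 with multiplicity 4.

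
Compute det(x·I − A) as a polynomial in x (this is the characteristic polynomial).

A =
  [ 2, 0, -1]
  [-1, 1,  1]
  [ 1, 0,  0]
x^3 - 3*x^2 + 3*x - 1

Expanding det(x·I − A) (e.g. by cofactor expansion or by noting that A is similar to its Jordan form J, which has the same characteristic polynomial as A) gives
  χ_A(x) = x^3 - 3*x^2 + 3*x - 1
which factors as (x - 1)^3. The eigenvalues (with algebraic multiplicities) are λ = 1 with multiplicity 3.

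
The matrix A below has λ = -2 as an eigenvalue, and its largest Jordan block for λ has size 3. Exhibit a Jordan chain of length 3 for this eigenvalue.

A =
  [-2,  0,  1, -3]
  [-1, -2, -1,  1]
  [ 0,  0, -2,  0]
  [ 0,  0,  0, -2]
A Jordan chain for λ = -2 of length 3:
v_1 = (0, -1, 0, 0)ᵀ
v_2 = (1, -1, 0, 0)ᵀ
v_3 = (0, 0, 1, 0)ᵀ

Let N = A − (-2)·I. We want v_3 with N^3 v_3 = 0 but N^2 v_3 ≠ 0; then v_{j-1} := N · v_j for j = 3, …, 2.

Pick v_3 = (0, 0, 1, 0)ᵀ.
Then v_2 = N · v_3 = (1, -1, 0, 0)ᵀ.
Then v_1 = N · v_2 = (0, -1, 0, 0)ᵀ.

Sanity check: (A − (-2)·I) v_1 = (0, 0, 0, 0)ᵀ = 0. ✓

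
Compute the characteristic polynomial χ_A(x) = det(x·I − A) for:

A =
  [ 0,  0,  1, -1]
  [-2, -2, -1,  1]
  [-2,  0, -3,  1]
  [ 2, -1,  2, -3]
x^4 + 8*x^3 + 24*x^2 + 32*x + 16

Expanding det(x·I − A) (e.g. by cofactor expansion or by noting that A is similar to its Jordan form J, which has the same characteristic polynomial as A) gives
  χ_A(x) = x^4 + 8*x^3 + 24*x^2 + 32*x + 16
which factors as (x + 2)^4. The eigenvalues (with algebraic multiplicities) are λ = -2 with multiplicity 4.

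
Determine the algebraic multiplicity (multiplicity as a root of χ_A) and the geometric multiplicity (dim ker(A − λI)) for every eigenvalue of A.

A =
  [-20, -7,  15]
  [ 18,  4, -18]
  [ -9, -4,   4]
λ = -5: alg = 2, geom = 1; λ = -2: alg = 1, geom = 1

Step 1 — factor the characteristic polynomial to read off the algebraic multiplicities:
  χ_A(x) = (x + 2)*(x + 5)^2

Step 2 — compute geometric multiplicities via the rank-nullity identity g(λ) = n − rank(A − λI):
  rank(A − (-5)·I) = 2, so dim ker(A − (-5)·I) = n − 2 = 1
  rank(A − (-2)·I) = 2, so dim ker(A − (-2)·I) = n − 2 = 1

Summary:
  λ = -5: algebraic multiplicity = 2, geometric multiplicity = 1
  λ = -2: algebraic multiplicity = 1, geometric multiplicity = 1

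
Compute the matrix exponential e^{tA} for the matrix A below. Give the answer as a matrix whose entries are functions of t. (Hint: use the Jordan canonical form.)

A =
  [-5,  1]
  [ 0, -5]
e^{tA} =
  [exp(-5*t), t*exp(-5*t)]
  [0, exp(-5*t)]

Strategy: write A = P · J · P⁻¹ where J is a Jordan canonical form, so e^{tA} = P · e^{tJ} · P⁻¹, and e^{tJ} can be computed block-by-block.

A has Jordan form
J =
  [-5,  1]
  [ 0, -5]
(up to reordering of blocks).

Per-block formulas:
  For a 2×2 Jordan block J_2(-5): exp(t · J_2(-5)) = e^(-5t)·(I + t·N), where N is the 2×2 nilpotent shift.

After assembling e^{tJ} and conjugating by P, we get:

e^{tA} =
  [exp(-5*t), t*exp(-5*t)]
  [0, exp(-5*t)]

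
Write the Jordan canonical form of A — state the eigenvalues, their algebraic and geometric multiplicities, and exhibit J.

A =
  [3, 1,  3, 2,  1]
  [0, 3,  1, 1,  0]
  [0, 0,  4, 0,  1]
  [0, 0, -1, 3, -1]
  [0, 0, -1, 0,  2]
J_3(3) ⊕ J_2(3)

The characteristic polynomial is
  det(x·I − A) = x^5 - 15*x^4 + 90*x^3 - 270*x^2 + 405*x - 243 = (x - 3)^5

Eigenvalues and multiplicities (the geometric multiplicity of λ is n − rank(A − λI), which equals the number of Jordan blocks for λ):
  λ = 3: algebraic multiplicity = 5, geometric multiplicity = 2

Determining the block sizes for each eigenvalue:
  λ = 3: with am = 5 and gm = 2, the partition is not yet determined (e.g. several partitions of 5 into 2 parts exist). Let N = A − (3)·I. Computing rank(N^1) = 3, rank(N^2) = 1, rank(N^3) = 0; the number of blocks of size ≥ j is rank(N^{j−1}) − rank(N^j), giving [2, 2, 1]. So we have 1 block(s) of size 3, 1 block(s) of size 2 → block sizes [3, 2]

Assembling the blocks gives a Jordan form
J =
  [3, 1, 0, 0, 0]
  [0, 3, 1, 0, 0]
  [0, 0, 3, 0, 0]
  [0, 0, 0, 3, 1]
  [0, 0, 0, 0, 3]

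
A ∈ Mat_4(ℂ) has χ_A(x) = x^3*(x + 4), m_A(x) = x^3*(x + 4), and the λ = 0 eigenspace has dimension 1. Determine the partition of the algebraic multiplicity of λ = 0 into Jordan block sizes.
Block sizes for λ = 0: [3]

Step 1 — from the characteristic polynomial, algebraic multiplicity of λ = 0 is 3. From dim ker(A − (0)·I) = 1, there are exactly 1 Jordan blocks for λ = 0.
Step 2 — from the minimal polynomial, the factor (x − 0)^3 tells us the largest block for λ = 0 has size 3.
Step 3 — with total size 3, 1 blocks, and largest block 3, the block sizes (in nonincreasing order) are [3].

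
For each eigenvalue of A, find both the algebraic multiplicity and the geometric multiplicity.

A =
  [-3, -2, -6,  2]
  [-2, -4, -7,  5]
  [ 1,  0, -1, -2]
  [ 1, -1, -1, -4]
λ = -3: alg = 4, geom = 2

Step 1 — factor the characteristic polynomial to read off the algebraic multiplicities:
  χ_A(x) = (x + 3)^4

Step 2 — compute geometric multiplicities via the rank-nullity identity g(λ) = n − rank(A − λI):
  rank(A − (-3)·I) = 2, so dim ker(A − (-3)·I) = n − 2 = 2

Summary:
  λ = -3: algebraic multiplicity = 4, geometric multiplicity = 2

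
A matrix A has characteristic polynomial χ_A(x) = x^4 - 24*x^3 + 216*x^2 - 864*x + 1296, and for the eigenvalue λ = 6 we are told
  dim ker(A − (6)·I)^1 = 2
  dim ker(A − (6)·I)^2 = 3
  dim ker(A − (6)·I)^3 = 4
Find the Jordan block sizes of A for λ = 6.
Block sizes for λ = 6: [3, 1]

From the dimensions of kernels of powers, the number of Jordan blocks of size at least j is d_j − d_{j−1} where d_j = dim ker(N^j) (with d_0 = 0). Computing the differences gives [2, 1, 1].
The number of blocks of size exactly k is (#blocks of size ≥ k) − (#blocks of size ≥ k + 1), so the partition is: 1 block(s) of size 1, 1 block(s) of size 3.
In nonincreasing order the block sizes are [3, 1].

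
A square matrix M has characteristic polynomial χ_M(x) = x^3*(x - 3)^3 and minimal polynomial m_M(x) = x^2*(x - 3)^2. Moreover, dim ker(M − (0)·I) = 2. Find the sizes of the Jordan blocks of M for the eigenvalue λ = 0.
Block sizes for λ = 0: [2, 1]

Step 1 — from the characteristic polynomial, algebraic multiplicity of λ = 0 is 3. From dim ker(M − (0)·I) = 2, there are exactly 2 Jordan blocks for λ = 0.
Step 2 — from the minimal polynomial, the factor (x − 0)^2 tells us the largest block for λ = 0 has size 2.
Step 3 — with total size 3, 2 blocks, and largest block 2, the block sizes (in nonincreasing order) are [2, 1].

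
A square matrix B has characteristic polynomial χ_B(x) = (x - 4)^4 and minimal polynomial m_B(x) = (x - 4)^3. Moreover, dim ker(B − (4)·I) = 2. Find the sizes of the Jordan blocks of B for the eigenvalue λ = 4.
Block sizes for λ = 4: [3, 1]

Step 1 — from the characteristic polynomial, algebraic multiplicity of λ = 4 is 4. From dim ker(B − (4)·I) = 2, there are exactly 2 Jordan blocks for λ = 4.
Step 2 — from the minimal polynomial, the factor (x − 4)^3 tells us the largest block for λ = 4 has size 3.
Step 3 — with total size 4, 2 blocks, and largest block 3, the block sizes (in nonincreasing order) are [3, 1].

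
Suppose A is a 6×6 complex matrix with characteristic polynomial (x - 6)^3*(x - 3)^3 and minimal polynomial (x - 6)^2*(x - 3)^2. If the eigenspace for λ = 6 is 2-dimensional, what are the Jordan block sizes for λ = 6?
Block sizes for λ = 6: [2, 1]

Step 1 — from the characteristic polynomial, algebraic multiplicity of λ = 6 is 3. From dim ker(A − (6)·I) = 2, there are exactly 2 Jordan blocks for λ = 6.
Step 2 — from the minimal polynomial, the factor (x − 6)^2 tells us the largest block for λ = 6 has size 2.
Step 3 — with total size 3, 2 blocks, and largest block 2, the block sizes (in nonincreasing order) are [2, 1].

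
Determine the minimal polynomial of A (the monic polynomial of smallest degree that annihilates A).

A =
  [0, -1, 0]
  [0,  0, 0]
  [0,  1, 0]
x^2

The characteristic polynomial is χ_A(x) = x^3, so the eigenvalues are known. The minimal polynomial is
  m_A(x) = Π_λ (x − λ)^{k_λ}
where k_λ is the size of the *largest* Jordan block for λ (equivalently, the smallest k with (A − λI)^k v = 0 for every generalised eigenvector v of λ).

  λ = 0: largest Jordan block has size 2, contributing (x − 0)^2

So m_A(x) = x^2 = x^2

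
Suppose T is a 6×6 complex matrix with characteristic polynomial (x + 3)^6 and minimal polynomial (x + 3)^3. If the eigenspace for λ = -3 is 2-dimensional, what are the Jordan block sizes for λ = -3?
Block sizes for λ = -3: [3, 3]

Step 1 — from the characteristic polynomial, algebraic multiplicity of λ = -3 is 6. From dim ker(T − (-3)·I) = 2, there are exactly 2 Jordan blocks for λ = -3.
Step 2 — from the minimal polynomial, the factor (x + 3)^3 tells us the largest block for λ = -3 has size 3.
Step 3 — with total size 6, 2 blocks, and largest block 3, the block sizes (in nonincreasing order) are [3, 3].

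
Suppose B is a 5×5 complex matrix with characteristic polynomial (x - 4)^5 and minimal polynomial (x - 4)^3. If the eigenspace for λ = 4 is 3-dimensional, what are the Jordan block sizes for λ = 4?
Block sizes for λ = 4: [3, 1, 1]

Step 1 — from the characteristic polynomial, algebraic multiplicity of λ = 4 is 5. From dim ker(B − (4)·I) = 3, there are exactly 3 Jordan blocks for λ = 4.
Step 2 — from the minimal polynomial, the factor (x − 4)^3 tells us the largest block for λ = 4 has size 3.
Step 3 — with total size 5, 3 blocks, and largest block 3, the block sizes (in nonincreasing order) are [3, 1, 1].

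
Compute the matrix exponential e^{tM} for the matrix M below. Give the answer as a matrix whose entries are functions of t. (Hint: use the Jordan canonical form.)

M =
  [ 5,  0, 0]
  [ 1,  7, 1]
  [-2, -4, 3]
e^{tM} =
  [exp(5*t), 0, 0]
  [t*exp(5*t), 2*t*exp(5*t) + exp(5*t), t*exp(5*t)]
  [-2*t*exp(5*t), -4*t*exp(5*t), -2*t*exp(5*t) + exp(5*t)]

Strategy: write M = P · J · P⁻¹ where J is a Jordan canonical form, so e^{tM} = P · e^{tJ} · P⁻¹, and e^{tJ} can be computed block-by-block.

M has Jordan form
J =
  [5, 1, 0]
  [0, 5, 0]
  [0, 0, 5]
(up to reordering of blocks).

Per-block formulas:
  For a 2×2 Jordan block J_2(5): exp(t · J_2(5)) = e^(5t)·(I + t·N), where N is the 2×2 nilpotent shift.
  For a 1×1 block at λ = 5: exp(t · [5]) = [e^(5t)].

After assembling e^{tJ} and conjugating by P, we get:

e^{tM} =
  [exp(5*t), 0, 0]
  [t*exp(5*t), 2*t*exp(5*t) + exp(5*t), t*exp(5*t)]
  [-2*t*exp(5*t), -4*t*exp(5*t), -2*t*exp(5*t) + exp(5*t)]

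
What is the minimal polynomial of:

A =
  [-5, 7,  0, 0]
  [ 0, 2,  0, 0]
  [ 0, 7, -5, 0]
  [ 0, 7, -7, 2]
x^2 + 3*x - 10

The characteristic polynomial is χ_A(x) = (x - 2)^2*(x + 5)^2, so the eigenvalues are known. The minimal polynomial is
  m_A(x) = Π_λ (x − λ)^{k_λ}
where k_λ is the size of the *largest* Jordan block for λ (equivalently, the smallest k with (A − λI)^k v = 0 for every generalised eigenvector v of λ).

  λ = -5: largest Jordan block has size 1, contributing (x + 5)
  λ = 2: largest Jordan block has size 1, contributing (x − 2)

So m_A(x) = (x - 2)*(x + 5) = x^2 + 3*x - 10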